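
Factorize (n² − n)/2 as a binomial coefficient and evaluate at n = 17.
C(n,2); C(17,2) = 136
(n² − n)/2 = n(n−1)/2 = C(n,2). At n = 17: C(17,2) = 136.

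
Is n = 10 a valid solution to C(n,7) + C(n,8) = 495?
C(10,7) + C(10,8) = 120 + 45 = 165, which does not equal 495.
Final answer: No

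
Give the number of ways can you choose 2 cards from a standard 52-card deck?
1,326

Reasoning: C(52,2) = 1,326.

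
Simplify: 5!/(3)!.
20

Reasoning: This equals 5×4 = 20.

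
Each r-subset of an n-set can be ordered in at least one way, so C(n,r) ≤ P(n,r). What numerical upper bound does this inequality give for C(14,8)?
121,080,960

Solution: P(14,8) = 14·13·12·11·10·9·8·7 = 121,080,960, so C(14,8) ≤ 121,080,960. (The bound is loose by a factor of 8! = 40,320: C(14,8) = 121,080,960/40,320 = 3,003.)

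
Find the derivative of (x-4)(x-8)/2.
(2x - 12)/2

Working:
d/dx[(x-4)(x-8)] = (x-8) + (x-4) = 2x - 12. Dividing by 2 gives (2x - 12)/2.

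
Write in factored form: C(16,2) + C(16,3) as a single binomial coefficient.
C(17,3)

Solution: By Pascal's identity: C(16,2) + C(16,3) = C(17,3) = 680.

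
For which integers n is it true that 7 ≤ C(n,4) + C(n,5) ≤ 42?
6

Explanation: C(5,4)+C(5,5)=6; C(6,4)+C(6,5)=21; C(7,4)+C(7,5)=56. So valid n = 6.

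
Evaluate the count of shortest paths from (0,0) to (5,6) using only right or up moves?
Choose 5 rights from 11 moves: C(11,5) = 462.
Final answer: 462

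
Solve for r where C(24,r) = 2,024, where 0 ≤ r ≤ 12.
3

Reasoning: C(24,r) is increasing for 0 ≤ r ≤ 12. Stepping up (C(24,r+1) = C(24,r)·(24−r)/(r+1)): C(24,1) = 24, C(24,2) = 276, C(24,3) = 2,024 ✓. So r = 3.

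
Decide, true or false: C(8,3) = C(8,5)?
True

Reasoning: Symmetry C(n,k) = C(n,n-k): C(8,3) = 56 and C(8,5) = 56. Both sides agree, so the statement holds.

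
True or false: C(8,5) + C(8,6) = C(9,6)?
Pascal's identity C(n,k) + C(n,k+1) = C(n+1,k+1): 56 + 28 = 84 = C(9,6).

Answer: True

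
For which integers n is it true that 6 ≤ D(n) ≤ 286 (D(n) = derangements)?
Using D(n) = (n−1)[D(n−1) + D(n−2)] with D(1)=0, D(2)=1: D(3)=2; D(4)=9; D(5)=44; D(6)=265; D(7)=1,854. So valid n = 4, 5, 6.

Answer: 4, 5, 6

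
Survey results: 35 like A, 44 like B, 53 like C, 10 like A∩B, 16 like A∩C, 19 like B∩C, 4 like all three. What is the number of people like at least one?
91

|A∪B∪C| = 35+44+53-10-16-19+4 = 91.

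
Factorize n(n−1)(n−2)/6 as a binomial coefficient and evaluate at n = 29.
C(n,3); C(29,3) = 3,654

Explanation: n(n−1)(n−2)/6 = n!/(3!(n−3)!) = C(n,3). At n = 29: C(29,3) = 3,654.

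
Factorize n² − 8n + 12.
(n − 2)(n − 6)

Working:
Seek roots whose sum is 8 and product is 12: (2, 6). So n² − 8n + 12 = (n − 2)(n − 6).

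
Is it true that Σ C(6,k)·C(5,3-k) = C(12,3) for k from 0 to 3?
False

Working:
Vandermonde's identity gives C(11,3) = 165; RHS C(12,3) = 220.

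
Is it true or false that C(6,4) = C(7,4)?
False

LHS = C(6,4) = 15; RHS = C(7,4) = 35. 15 ≠ 35, so the statement does not hold.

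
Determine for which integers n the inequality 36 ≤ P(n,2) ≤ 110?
7, 8, 9, 10, 11

P(6,2)=30; P(7,2)=42; P(8,2)=56; P(9,2)=72; P(10,2)=90; P(11,2)=110; P(12,2)=132. So valid n = 7, 8, 9, 10, 11.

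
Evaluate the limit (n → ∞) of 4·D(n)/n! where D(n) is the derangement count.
D(n)/n! → 1/e, so 4·D(n)/n! → 4/e.

Answer: 4/e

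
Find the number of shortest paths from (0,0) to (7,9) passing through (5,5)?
3,780
To (5,5): C(10,5)=252. From there: C(6,2)=15. Total: 3,780.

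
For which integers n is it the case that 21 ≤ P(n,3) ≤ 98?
P(3,3)=6; P(4,3)=24; P(5,3)=60; P(6,3)=120. So valid n = 4, 5.
Final answer: 4, 5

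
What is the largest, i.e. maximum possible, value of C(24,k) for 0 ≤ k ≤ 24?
2,704,156

Working:
Maximum at k = 12: C(24,12) = 2,704,156.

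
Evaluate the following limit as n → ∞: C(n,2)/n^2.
1/2
C(n,2) ≈ n^2/2! for large n. Limit = 1/2! = 1/2.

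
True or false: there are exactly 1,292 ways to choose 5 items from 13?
False

Working:
C(13,5) = 1,287 ≠ 1292.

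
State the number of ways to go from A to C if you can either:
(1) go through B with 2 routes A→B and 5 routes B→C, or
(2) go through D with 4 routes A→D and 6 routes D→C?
34

Solution: Route via B: 2×5=10. Route via D: 4×6=24. Total: 34.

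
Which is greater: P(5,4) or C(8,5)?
P(5,4)

Reasoning: P(5,4)=120, C(8,5)=56.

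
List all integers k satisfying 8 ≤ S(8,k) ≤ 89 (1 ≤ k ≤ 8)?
S(8,1)=1; S(8,2)=127; S(8,3)=966; S(8,4)=1,701; S(8,5)=1,050; S(8,6)=266; S(8,7)=28; S(8,8)=1. So valid k = 7.
Final answer: 7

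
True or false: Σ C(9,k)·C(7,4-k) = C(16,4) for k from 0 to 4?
True

Explanation: Vandermonde's identity gives C(16,4) = 1,820; RHS C(16,4) = 1,820.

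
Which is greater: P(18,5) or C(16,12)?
P(18,5)

Reasoning: P(18,5)=1,028,160, C(16,12)=1,820.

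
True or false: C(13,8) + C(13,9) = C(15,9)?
False

Solution: Pascal's identity gives C(14,9) = 2,002, whereas C(15,9) = 5,005.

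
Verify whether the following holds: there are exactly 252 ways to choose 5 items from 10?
C(10,5) = 252.
Final answer: True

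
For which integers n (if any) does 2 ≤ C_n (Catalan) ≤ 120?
2, 3, 4, 5
C_1=1; C_2=2; C_3=5; C_4=14; C_5=42; C_6=132. So valid n = 2, 3, 4, 5.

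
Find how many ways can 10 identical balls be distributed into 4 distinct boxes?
286

C(10+4-1, 4-1) = C(13, 3) = 286.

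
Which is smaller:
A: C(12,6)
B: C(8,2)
B

Working:
A=C(12,6)=924, B=C(8,2)=28.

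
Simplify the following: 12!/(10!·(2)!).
66

Working:
This is C(12,10) = 66.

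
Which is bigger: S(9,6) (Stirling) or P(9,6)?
P(9,6)

S(9,6) = 6·S(8,6) + S(8,5) = 6·266 + 1,050 = 2,646; P(9,6) = 60,480.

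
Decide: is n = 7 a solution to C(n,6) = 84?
No

Solution: C(7,6) = 7·6·5·4·3·2/6! = 5,040/720 = 7, which does not equal 84.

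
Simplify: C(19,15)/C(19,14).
1/3

Explanation: C(n,k+1)/C(n,k) = (n−k)/(k+1). Here (19−14)/(14+1) = 5/15 = 1/3.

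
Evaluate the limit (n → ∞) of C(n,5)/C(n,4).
∞

Working:
C(n,5)/C(n,4) = (n-4)/5 → ∞ as n → ∞.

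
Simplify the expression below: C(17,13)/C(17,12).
5/13
C(n,k+1)/C(n,k) = (n−k)/(k+1). Here (17−12)/(12+1) = 5/13 = 5/13.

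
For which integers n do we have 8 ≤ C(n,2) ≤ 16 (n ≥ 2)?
C(4,2)=6; C(5,2)=10; C(6,2)=15; C(7,2)=21. So valid n = 5, 6.

Answer: 5, 6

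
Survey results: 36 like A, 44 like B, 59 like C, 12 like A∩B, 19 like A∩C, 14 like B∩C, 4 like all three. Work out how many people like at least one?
98

|A∪B∪C| = 36+44+59-12-19-14+4 = 98.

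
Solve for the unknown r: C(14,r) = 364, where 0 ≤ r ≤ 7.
3
C(14,r) is increasing for 0 ≤ r ≤ 7. Stepping up (C(14,r+1) = C(14,r)·(14−r)/(r+1)): C(14,1) = 14, C(14,2) = 91, C(14,3) = 364 ✓. So r = 3.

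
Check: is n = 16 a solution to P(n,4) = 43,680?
Yes

Explanation: P(16,4) = 16·15·14·13 = 43,680, which equals 43,680.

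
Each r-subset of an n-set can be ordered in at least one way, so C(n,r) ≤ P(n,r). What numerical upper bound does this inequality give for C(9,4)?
3,024

Solution: P(9,4) = 9·8·7·6 = 3,024, so C(9,4) ≤ 3,024. (The bound is loose by a factor of 4! = 24: C(9,4) = 3,024/24 = 126.)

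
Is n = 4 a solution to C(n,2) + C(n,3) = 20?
No

Solution: C(4,2) + C(4,3) = 6 + 4 = 10, which does not equal 20.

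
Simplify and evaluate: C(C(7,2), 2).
210

Solution: C(7,2) = 21, then C(21, 2) = 210.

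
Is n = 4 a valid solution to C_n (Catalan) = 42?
No

C_4 = C(8,4)/(4+1) = 70/5 = 14, which does not equal 42.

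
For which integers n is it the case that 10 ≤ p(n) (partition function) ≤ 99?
6, 7, 8, 9, 10, 11, 12
Tabulating p(n) via p(n) = p(n−1) + p(n−2) − p(n−5) − p(n−7) + …: p(5)=7; p(6)=11; p(7)=15; p(8)=22; p(9)=30; p(10)=42; p(11)=56; p(12)=77; p(13)=101. So valid n = 6, 7, 8, 9, 10, 11, 12.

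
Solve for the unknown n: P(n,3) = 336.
8

Working:
P(n,3) = n(n−1)(n−2) is increasing in n; n(n−1)(n−2) ≈ (n−1)^3 = 336 gives n ≈ 8.0. Check: P(6,3) = 120, P(7,3) = 210, P(8,3) = 336 ✓. So n = 8.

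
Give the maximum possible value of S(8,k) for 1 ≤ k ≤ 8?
1,701

Working:
Row S(8,k) for k = 1..8 (via S(n,k) = k·S(n−1,k) + S(n−1,k−1)): 1, 127, 966, 1,701, 1,050, 266, 28, 1. The row is unimodal; maximum at k = 4: 1,701.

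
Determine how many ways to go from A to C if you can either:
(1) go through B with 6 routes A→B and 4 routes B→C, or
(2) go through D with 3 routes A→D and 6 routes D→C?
42

Reasoning: Route via B: 6×4=24. Route via D: 3×6=18. Total: 42.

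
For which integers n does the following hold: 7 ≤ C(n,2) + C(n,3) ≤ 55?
4, 5, 6

Working:
C(3,2)+C(3,3)=4; C(4,2)+C(4,3)=10; C(5,2)+C(5,3)=20; C(6,2)+C(6,3)=35; C(7,2)+C(7,3)=56. So valid n = 4, 5, 6.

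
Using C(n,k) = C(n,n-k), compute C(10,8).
45
C(10,8) = C(10,2) = 45.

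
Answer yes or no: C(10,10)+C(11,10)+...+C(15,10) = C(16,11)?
Hockey stick identity gives Σ = C(16,11) = 4,368; RHS C(16,11) = 4,368.

Answer: Yes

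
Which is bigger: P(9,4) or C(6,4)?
P(9,4)
P(9,4)=3,024, C(6,4)=15.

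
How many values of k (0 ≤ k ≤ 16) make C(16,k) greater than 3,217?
7

Reasoning: Row 16 is unimodal and symmetric about k=16/2. C(16,4)=1,820 ≤ 3,217; C(16,5)=4,368 > 3,217; by symmetry C(16,k) > 3,217 for k = 5..11. That's 11 - 5 + 1 = 7 values.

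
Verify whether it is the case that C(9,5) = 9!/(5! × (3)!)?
False
The correct denominator is 5!×4!, giving C(9,5) = 126; the stated RHS is 9!/(5!×3!) = 504 ≠ 126, so the statement does not hold.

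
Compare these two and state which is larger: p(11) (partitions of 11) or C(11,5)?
C(11,5)

Working:
Pentagonal recurrence p(n) = p(n−1) + p(n−2) − p(n−5) − p(n−7) + …: p(11) = p(10) + p(9) − p(6) − p(4) = 42 + 30 − 11 − 5 = 56; C(11,5) = 462.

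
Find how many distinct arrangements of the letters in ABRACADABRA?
83,160
Word has 11 letters (A=5, B=2, R=2, C=1, D=1). Arrangements: 11!/Π(k!) = 83,160.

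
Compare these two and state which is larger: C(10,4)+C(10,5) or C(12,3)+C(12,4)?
C(12,3)+C(12,4)

First=462, Second=715.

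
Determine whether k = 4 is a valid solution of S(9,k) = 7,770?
Yes

Solution: S(9,4) = 4·S(8,4) + S(8,3) = 4·1,701 + 966 = 7,770, which equals 7,770.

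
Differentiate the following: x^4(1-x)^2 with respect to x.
4x^3(1-x)^2 - 2x^4(1-x)^1

Product rule: 4x^{3}(1-x)^{2} + x^4·(-2)(1-x)^{1}.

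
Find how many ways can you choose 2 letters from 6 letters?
C(6,2) = 6! / (2! × (6-2)!)
         = 6! / (2! × 4!)
         = 15

Answer: 15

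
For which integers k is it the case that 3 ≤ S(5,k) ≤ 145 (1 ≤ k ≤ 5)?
2, 3, 4
S(5,1)=1; S(5,2)=15; S(5,3)=25; S(5,4)=10; S(5,5)=1. So valid k = 2, 3, 4.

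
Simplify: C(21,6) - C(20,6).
15,504

Reasoning: C(21,6) - C(20,6) = C(20,5) = 15,504.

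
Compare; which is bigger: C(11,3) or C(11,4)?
C(11,4)

C(11,3)=165, C(11,4)=330.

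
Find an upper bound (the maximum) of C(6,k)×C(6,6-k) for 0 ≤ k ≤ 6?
400

Solution: C(6,k)·C(6,6-k) = C(6,k)², maximised at the centre k = 3: C(6,3)² = 400.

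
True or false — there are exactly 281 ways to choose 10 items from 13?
False

Solution: C(13,10) = 286 ≠ 281.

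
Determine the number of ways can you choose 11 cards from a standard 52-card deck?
60,403,728,840

Working:
C(52,11) = 60,403,728,840.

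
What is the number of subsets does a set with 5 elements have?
32

Reasoning: Each element can be included or excluded: 2^5 = 32.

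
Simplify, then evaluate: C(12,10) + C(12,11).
78

Solution: By Pascal's identity: C(13,11) = 78.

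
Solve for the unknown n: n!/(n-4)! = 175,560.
22

n!/(n-4)! = n×(n-1)×(n-2)×(n-3), a product of 4 consecutive integers ≈ (n−1.5)^4. 175,560^(1/4) + 1.5 ≈ 22.0; check n = 22: 22×21×20×19 = 175,560 ✓. So n = 22.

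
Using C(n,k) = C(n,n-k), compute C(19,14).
C(19,14) = C(19,5) = 11,628.

Answer: 11,628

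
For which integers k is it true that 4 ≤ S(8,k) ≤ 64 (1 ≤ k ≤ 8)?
S(8,1)=1; S(8,2)=127; S(8,3)=966; S(8,4)=1,701; S(8,5)=1,050; S(8,6)=266; S(8,7)=28; S(8,8)=1. So valid k = 7.
Final answer: 7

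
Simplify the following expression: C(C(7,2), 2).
210

Working:
C(7,2) = 21, then C(21, 2) = 210.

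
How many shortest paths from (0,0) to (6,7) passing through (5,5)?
To (5,5): C(10,5)=252. From there: C(3,1)=3. Total: 756.
Final answer: 756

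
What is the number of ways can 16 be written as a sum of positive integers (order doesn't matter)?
Pentagonal recurrence p(n) = p(n−1) + p(n−2) − p(n−5) − p(n−7) + …: p(16) = p(15) + p(14) − p(11) − p(9) + p(4) + p(1) = 176 + 135 − 56 − 30 + 5 + 1 = 231.
Final answer: 231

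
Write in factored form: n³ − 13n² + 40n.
n³ − 13n² + 40n = n(n² − 13n + 40) = n(n − 5)(n − 8).

Answer: n(n − 5)(n − 8)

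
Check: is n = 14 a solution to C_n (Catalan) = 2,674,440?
C_14 = C(28,14)/(14+1) = 40,116,600/15 = 2,674,440, which equals 2,674,440.

Answer: Yes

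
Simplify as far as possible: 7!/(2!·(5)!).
This is C(7,2) = 21.
Final answer: 21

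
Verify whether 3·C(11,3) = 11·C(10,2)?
True

Absorption identity k·C(n,k) = n·C(n-1,k-1). LHS = 3·165 = 495; RHS = 11·45 = 495.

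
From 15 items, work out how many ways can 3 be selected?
455

Reasoning: C(15,3) = 15! / (3! × (15-3)!)
         = 15! / (3! × 12!)
         = 455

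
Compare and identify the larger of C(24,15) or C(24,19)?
C(24,15)=1,307,504, C(24,19)=42,504.

Answer: C(24,15)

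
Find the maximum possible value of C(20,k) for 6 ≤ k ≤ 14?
184,756

Working:
C(20,k) is maximised at the centre of the row: C(20,10) = 184,756.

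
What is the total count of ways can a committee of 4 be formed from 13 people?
C(13,4) = 13! / (4! × (13-4)!)
         = 13! / (4! × 9!)
         = 715
Final answer: 715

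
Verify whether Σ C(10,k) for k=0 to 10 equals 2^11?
False

Explanation: Binomial theorem: Σ C(10,k) = (1+1)^10 = 2^10 = 1,024; RHS 2^11 = 2,048.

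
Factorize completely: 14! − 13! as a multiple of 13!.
13 × 13! = 80,951,270,400

Explanation: 14! − 13! = 14·13! − 13! = (14 − 1)·13! = 13 × 13! = 80,951,270,400.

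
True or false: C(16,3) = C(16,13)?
True

Working:
C(16,3) = C(16,16-3) by the symmetry property; both equal 560.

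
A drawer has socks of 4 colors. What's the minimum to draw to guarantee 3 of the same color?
9
Worst case: 2 of each = 8. One more: 9.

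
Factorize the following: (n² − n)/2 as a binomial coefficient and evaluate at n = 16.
C(n,2); C(16,2) = 120

Working:
(n² − n)/2 = n(n−1)/2 = C(n,2). At n = 16: C(16,2) = 120.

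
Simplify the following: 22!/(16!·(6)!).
74,613

Reasoning: This is C(22,16) = 74,613.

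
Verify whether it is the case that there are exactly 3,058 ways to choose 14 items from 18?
False

Working:
C(18,14) = 3,060 ≠ 3058.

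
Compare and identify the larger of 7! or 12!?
12!

Reasoning: 7!=5,040, 12!=479,001,600. 12! > 7!.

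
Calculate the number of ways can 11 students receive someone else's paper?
14,684,570

Reasoning: Using D(n) = (n-1)[D(n-1) + D(n-2)]:
D(11) = (11-1) × [D(10) + D(9)]
      = 10 × [1334961 + 133496]
      = 10 × 1468457
      = 14,684,570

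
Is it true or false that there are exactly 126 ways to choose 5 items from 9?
True

C(9,5) = 126.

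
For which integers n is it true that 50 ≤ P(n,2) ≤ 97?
P(7,2)=42; P(8,2)=56; P(9,2)=72; P(10,2)=90; P(11,2)=110. So valid n = 8, 9, 10.
Final answer: 8, 9, 10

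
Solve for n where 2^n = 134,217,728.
134,217,728 = 1,024 × 1,024 × 128 = 2^10 × 2^10 × 2^7 = 2^27, so n = 27.

Answer: 27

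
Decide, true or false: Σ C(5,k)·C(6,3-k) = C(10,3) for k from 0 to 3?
False

Reasoning: Vandermonde's identity gives C(11,3) = 165; RHS C(10,3) = 120.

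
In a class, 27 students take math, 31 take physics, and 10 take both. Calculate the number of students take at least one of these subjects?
48

Working:
|A∪B| = |A|+|B|-|A∩B| = 27+31-10 = 48.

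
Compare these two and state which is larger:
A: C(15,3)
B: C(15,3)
Equal

Working:
A=C(15,3)=455, B=C(15,3)=455.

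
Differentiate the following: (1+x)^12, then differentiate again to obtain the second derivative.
132(1+x)^10
First derivative: 12(1+x)^{11}. Second derivative: 12·11·(1+x)^{10} = 132(1+x)^{10}.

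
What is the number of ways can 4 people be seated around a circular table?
6

Reasoning: Circular arrangements: (4-1)! = 6.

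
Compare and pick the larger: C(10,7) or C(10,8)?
C(10,7)

Reasoning: C(10,7)=120, C(10,8)=45.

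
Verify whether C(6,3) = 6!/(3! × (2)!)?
The correct denominator is 3!×3!, giving C(6,3) = 20; the stated RHS is 6!/(3!×2!) = 60 ≠ 20, so the statement does not hold.

Answer: False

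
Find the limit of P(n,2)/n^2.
1

Working:
P(n,2) = n(n-1) ≈ n^2 for large n. Limit = 1.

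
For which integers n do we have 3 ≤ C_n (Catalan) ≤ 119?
3, 4, 5
C_2=2; C_3=5; C_4=14; C_5=42; C_6=132. So valid n = 3, 4, 5.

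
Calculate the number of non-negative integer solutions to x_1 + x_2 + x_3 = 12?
91

C(12+3-1, 3-1) = 91.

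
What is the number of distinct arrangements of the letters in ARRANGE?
1,260

Word has 7 letters (A=2, R=2, N=1, G=1, E=1). Arrangements: 7!/Π(k!) = 1,260.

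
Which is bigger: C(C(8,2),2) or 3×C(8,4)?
C(C(8,2),2)
C(C(8,2),2)=378, 3×C(8,4)=210.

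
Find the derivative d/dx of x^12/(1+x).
(12x^11(1+x) - x^12)/(1+x)²

Solution: Quotient rule: [12x^{11}(1+x) - x^12]/(1+x)².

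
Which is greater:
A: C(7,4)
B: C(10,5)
A=C(7,4)=35, B=C(10,5)=252.

Answer: B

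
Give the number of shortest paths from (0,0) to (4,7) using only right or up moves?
Choose 4 rights from 11 moves: C(11,4) = 330.
Final answer: 330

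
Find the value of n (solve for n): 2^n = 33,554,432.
25

Working:
33,554,432 = 1,024 × 1,024 × 32 = 2^10 × 2^10 × 2^5 = 2^25, so n = 25.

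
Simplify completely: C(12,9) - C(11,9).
165

C(12,9) - C(11,9) = C(11,8) = 165.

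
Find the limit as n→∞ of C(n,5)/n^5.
1/120

Reasoning: C(n,5) ≈ n^5/5! for large n. Limit = 1/5! = 1/120.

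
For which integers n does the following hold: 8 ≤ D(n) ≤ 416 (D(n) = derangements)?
4, 5, 6

Reasoning: Using D(n) = (n−1)[D(n−1) + D(n−2)] with D(1)=0, D(2)=1: D(3)=2; D(4)=9; D(5)=44; D(6)=265; D(7)=1,854. So valid n = 4, 5, 6.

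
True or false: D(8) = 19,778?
False

Reasoning: Derangements of 8 elements: D(8) = (8-1)·[D(7) + D(6)] = 7·[1,854 + 265] = 14,833.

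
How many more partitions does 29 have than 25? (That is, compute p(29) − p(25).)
2,607

Working:
Pentagonal recurrence p(n) = p(n−1) + p(n−2) − p(n−5) − p(n−7) + …: p(29) = p(28) + p(27) − p(24) − p(22) + p(17) + p(14) − p(7) − p(3) = 3,718 + 3,010 − 1,575 − 1,002 + 297 + 135 − 15 − 3 = 4,565.
p(25) = p(24) + p(23) − p(20) − p(18) + p(13) + p(10) − p(3) = 1,575 + 1,255 − 627 − 385 + 101 + 42 − 3 = 1,958.
Difference = 4,565 − 1,958 = 2,607.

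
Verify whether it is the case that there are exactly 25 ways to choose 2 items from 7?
C(7,2) = 21 ≠ 25.
Final answer: False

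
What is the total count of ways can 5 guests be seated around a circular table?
24

Reasoning: Circular arrangements: (5-1)! = 24.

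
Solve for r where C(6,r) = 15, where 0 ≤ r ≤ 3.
2

Solution: C(6,r) is increasing for 0 ≤ r ≤ 3. Stepping up (C(6,r+1) = C(6,r)·(6−r)/(r+1)): C(6,1) = 6, C(6,2) = 15 ✓. So r = 2.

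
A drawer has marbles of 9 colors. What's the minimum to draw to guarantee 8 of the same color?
64

Solution: Worst case: 7 of each = 63. One more: 64.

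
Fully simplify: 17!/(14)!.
4,080

Explanation: This equals 17×16×15 = 4,080.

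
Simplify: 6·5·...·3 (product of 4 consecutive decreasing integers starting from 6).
360

Working:
This is P(6,4) = 6!/(2)! = 360.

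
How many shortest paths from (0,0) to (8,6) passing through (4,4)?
1,050

Reasoning: To (4,4): C(8,4)=70. From there: C(6,4)=15. Total: 1,050.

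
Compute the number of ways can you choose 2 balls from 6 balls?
15

Solution: C(6,2) = 6! / (2! × (6-2)!)
         = 6! / (2! × 4!)
         = 15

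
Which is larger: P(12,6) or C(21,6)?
P(12,6)=665,280, C(21,6)=54,264.
Final answer: P(12,6)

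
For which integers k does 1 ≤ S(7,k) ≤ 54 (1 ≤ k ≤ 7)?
1, 6, 7

Solution: S(7,1)=1; S(7,2)=63; S(7,3)=301; S(7,4)=350; S(7,5)=140; S(7,6)=21; S(7,7)=1. So valid k = 1, 6, 7.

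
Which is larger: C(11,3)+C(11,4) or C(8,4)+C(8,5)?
C(11,3)+C(11,4)

Working:
First=495, Second=126.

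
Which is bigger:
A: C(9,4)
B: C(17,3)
B

A=C(9,4)=126, B=C(17,3)=680.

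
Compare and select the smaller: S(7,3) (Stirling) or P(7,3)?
P(7,3)

Reasoning: S(7,3) = 3·S(6,3) + S(6,2) = 3·90 + 31 = 301; P(7,3) = 210.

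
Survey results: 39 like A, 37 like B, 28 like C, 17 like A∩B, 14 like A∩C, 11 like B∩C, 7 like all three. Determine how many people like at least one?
69

Reasoning: |A∪B∪C| = 39+37+28-17-14-11+7 = 69.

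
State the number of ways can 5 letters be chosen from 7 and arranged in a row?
2,520
P(7,5) = 7!/(7-5)! = 2,520.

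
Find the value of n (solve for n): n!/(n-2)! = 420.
21
n!/(n-2)! = n×(n-1), a product of 2 consecutive integers ≈ (n−0.5)^2. 420^(1/2) + 0.5 ≈ 21.0; check n = 21: 21×20 = 420 ✓. So n = 21.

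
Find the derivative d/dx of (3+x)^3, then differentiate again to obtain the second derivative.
6(3+x)^1

Reasoning: First derivative: 3(3+x)^{2}. Second derivative: 3·2·(3+x)^{1} = 6(3+x)^{1}.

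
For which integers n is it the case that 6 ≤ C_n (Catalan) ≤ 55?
4, 5

Reasoning: C_3=5; C_4=14; C_5=42; C_6=132. So valid n = 4, 5.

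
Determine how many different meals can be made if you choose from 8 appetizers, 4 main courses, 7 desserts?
By the multiplication principle: 8 × 4 × 7 = 224.

Answer: 224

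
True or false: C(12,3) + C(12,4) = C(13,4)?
True

Pascal's identity C(n,k) + C(n,k+1) = C(n+1,k+1): 220 + 495 = 715 = C(13,4).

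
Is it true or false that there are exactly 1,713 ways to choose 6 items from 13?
False

Reasoning: C(13,6) = 1,716 ≠ 1713.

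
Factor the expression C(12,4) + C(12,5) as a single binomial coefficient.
C(13,5)
By Pascal's identity: C(12,4) + C(12,5) = C(13,5) = 1,287.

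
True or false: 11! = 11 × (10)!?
True

Solution: By definition n! = n × (n-1)!, so 11! = 11 × 10!.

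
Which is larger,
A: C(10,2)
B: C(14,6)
A=C(10,2)=45, B=C(14,6)=3,003.
Final answer: B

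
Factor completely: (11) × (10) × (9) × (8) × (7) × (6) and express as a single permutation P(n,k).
P(11,6) = 11!/(5)!

Reasoning: Product of 6 consecutive descending integers starting at 11: P(11,6) = 11!/5! = 332,640.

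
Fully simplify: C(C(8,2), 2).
378

Working:
C(8,2) = 28, then C(28, 2) = 378.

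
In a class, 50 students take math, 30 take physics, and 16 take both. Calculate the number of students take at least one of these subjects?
|A∪B| = |A|+|B|-|A∩B| = 50+30-16 = 64.
Final answer: 64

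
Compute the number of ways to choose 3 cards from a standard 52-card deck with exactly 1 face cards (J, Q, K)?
9,360
12 face cards and 40 non-face cards: C(12,1) × C(40,2) = 12 × 780 = 9,360.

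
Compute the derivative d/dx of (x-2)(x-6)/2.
(2x - 8)/2

Solution: d/dx[(x-2)(x-6)] = (x-6) + (x-2) = 2x - 8. Dividing by 2 gives (2x - 8)/2.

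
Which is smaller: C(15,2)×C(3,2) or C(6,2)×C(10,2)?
C(15,2)×C(3,2)

Reasoning: C(15,2)×C(3,2)=315, C(6,2)×C(10,2)=675.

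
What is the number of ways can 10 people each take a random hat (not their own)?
1,334,961

Reasoning: Using D(n) = (n-1)[D(n-1) + D(n-2)]:
D(10) = (10-1) × [D(9) + D(8)]
      = 9 × [133496 + 14833]
      = 9 × 148329
      = 1,334,961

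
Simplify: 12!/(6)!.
665,280

Explanation: This equals 12×11×...×7 = 665,280.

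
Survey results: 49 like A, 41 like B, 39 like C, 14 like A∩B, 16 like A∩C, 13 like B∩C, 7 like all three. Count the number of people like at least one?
|A∪B∪C| = 49+41+39-14-16-13+7 = 93.

Answer: 93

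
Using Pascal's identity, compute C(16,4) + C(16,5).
6,188

C(16,4) + C(16,5) = C(17,5) = 6,188.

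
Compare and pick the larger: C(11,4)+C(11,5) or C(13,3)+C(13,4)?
First=792, Second=1,001.
Final answer: C(13,3)+C(13,4)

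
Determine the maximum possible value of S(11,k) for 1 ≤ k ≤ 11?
Row S(11,k) for k = 1..11 (via S(n,k) = k·S(n−1,k) + S(n−1,k−1)): 1, 1,023, 28,501, 145,750, 246,730, 179,487, 63,987, 11,880, 1,155, 55, 1. The row is unimodal; maximum at k = 5: 246,730.
Final answer: 246,730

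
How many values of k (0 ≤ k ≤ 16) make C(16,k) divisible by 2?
15

Solution: Checking C(16,k) mod 2 for k = 0..16: divisible at k = 1, 2, 3, 4, 5, 6, 7, 8, 9, 10, 11, 12, 13, 14, 15. That's 15 values.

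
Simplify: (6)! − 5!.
(6)! − 5! = (6)·5! − 5! = (6−1)·5! = 5·5! = 600.

Answer: 600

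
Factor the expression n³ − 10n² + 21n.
n(n − 3)(n − 7)

Reasoning: n³ − 10n² + 21n = n(n² − 10n + 21) = n(n − 3)(n − 7).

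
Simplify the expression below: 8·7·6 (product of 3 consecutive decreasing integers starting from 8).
This is P(8,3) = 8!/(5)! = 336.
Final answer: 336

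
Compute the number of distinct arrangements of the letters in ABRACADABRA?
83,160

Explanation: Word has 11 letters (A=5, B=2, R=2, C=1, D=1). Arrangements: 11!/Π(k!) = 83,160.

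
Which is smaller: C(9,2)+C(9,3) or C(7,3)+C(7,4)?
First=120, Second=70.

Answer: C(7,3)+C(7,4)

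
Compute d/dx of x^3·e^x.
(3x^2 + x^3)e^x

Working:
Product rule: d/dx[x^3]·e^x + x^3·d/dx[e^x] = 3x^{2}e^x + x^3e^x.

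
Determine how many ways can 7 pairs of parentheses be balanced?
429
Using the Catalan number formula: C_n = C(2n, n) / (n+1)
C_7 = C(14, 7) / (7+1)
     = 3432 / 8
     = 429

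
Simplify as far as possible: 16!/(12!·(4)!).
1,820

This is C(16,12) = 1,820.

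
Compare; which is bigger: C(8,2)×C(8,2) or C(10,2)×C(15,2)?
C(10,2)×C(15,2)

Explanation: C(8,2)×C(8,2)=784, C(10,2)×C(15,2)=4,725.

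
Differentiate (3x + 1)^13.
Chain rule: 13(3x+1)^{12} × 3 = 39(3x+1)^{12}.

Answer: 39(3x + 1)^12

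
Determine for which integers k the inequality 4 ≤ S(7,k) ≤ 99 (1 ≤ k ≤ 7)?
S(7,1)=1; S(7,2)=63; S(7,3)=301; S(7,4)=350; S(7,5)=140; S(7,6)=21; S(7,7)=1. So valid k = 2, 6.
Final answer: 2, 6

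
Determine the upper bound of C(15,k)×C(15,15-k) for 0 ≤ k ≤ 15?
C(15,k)·C(15,15-k) = C(15,k)², maximised at the centre k = 7: C(15,7)² = 41,409,225.
Final answer: 41,409,225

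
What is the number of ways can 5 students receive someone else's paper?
44

Explanation: Using D(n) = (n-1)[D(n-1) + D(n-2)]:
D(5) = (5-1) × [D(4) + D(3)]
      = 4 × [9 + 2]
      = 4 × 11
      = 44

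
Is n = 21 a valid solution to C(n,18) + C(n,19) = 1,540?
Yes

C(21,18) + C(21,19) = 1,330 + 210 = 1,540, which equals 1,540.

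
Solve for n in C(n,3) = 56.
8

Reasoning: C(n,3) = n(n−1)(n−2)/3! is increasing in n, and n(n−1)(n−2) = 3!·56 = 336 ≈ (n−1)^3 gives n ≈ 8.0. Check: C(6,3) = 20, C(7,3) = 35, C(8,3) = 56 ✓. So n = 8.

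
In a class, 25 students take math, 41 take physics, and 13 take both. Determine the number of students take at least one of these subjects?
53

Reasoning: |A∪B| = |A|+|B|-|A∩B| = 25+41-13 = 53.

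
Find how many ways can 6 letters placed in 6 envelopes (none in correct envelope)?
265

Working:
Using D(n) = (n-1)[D(n-1) + D(n-2)]:
D(6) = (6-1) × [D(5) + D(4)]
      = 5 × [44 + 9]
      = 5 × 53
      = 265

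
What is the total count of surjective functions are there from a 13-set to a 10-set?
142,702,560,000

Reasoning: Onto functions = 10! × S(13,10)
First compute S(13,10) via recurrence:
Using the Stirling recurrence: S(n,k) = k·S(n-1,k) + S(n-1,k-1)
S(13,10) = 10·S(12,10) + S(12,9)
         = 10·1705 + 22275
         = 17050 + 22275
         = 39,325
Then: 3628800 × 39325 = 142,702,560,000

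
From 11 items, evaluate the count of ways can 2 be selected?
C(11,2) = 11! / (2! × (11-2)!)
         = 11! / (2! × 9!)
         = 55

Answer: 55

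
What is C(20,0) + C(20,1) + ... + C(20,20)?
1,048,576

Reasoning: Sum of binomial coefficients = 2^20 = 1,048,576.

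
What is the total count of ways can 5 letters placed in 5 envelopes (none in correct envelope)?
44
Using D(n) = (n-1)[D(n-1) + D(n-2)]:
D(5) = (5-1) × [D(4) + D(3)]
      = 4 × [9 + 2]
      = 4 × 11
      = 44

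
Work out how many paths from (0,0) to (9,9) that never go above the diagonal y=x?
4,862

Solution: Counted by the Catalan number C_9: C_9 = C(18,9)/(9+1) = 48,620/10 = 4,862.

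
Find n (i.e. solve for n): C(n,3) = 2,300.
25

Explanation: C(n,3) = n(n−1)(n−2)/3! is increasing in n, and n(n−1)(n−2) = 3!·2,300 = 13,800 ≈ (n−1)^3 gives n ≈ 25.0. Check: C(23,3) = 1,771, C(24,3) = 2,024, C(25,3) = 2,300 ✓. So n = 25.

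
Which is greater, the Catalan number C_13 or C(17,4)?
C_13

Reasoning: C_13 = C(26,13)/(13+1) = 10,400,600/14 = 742,900; C(17,4) = 2,380.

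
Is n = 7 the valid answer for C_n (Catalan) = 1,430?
No

Reasoning: C_7 = C(14,7)/(7+1) = 3,432/8 = 429, which does not equal 1,430.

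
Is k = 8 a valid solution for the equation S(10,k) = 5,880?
No

S(10,8) = 8·S(9,8) + S(9,7) = 8·36 + 462 = 750, which does not equal 5,880.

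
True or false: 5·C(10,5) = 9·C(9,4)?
False

Absorption identity k·C(n,k) = n·C(n-1,k-1). LHS = 5·252 = 1,260; RHS = 9·126 = 1,134.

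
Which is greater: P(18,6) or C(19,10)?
P(18,6)
P(18,6)=13,366,080, C(19,10)=92,378.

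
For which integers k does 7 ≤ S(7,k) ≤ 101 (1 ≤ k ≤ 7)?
2, 6

Reasoning: S(7,1)=1; S(7,2)=63; S(7,3)=301; S(7,4)=350; S(7,5)=140; S(7,6)=21; S(7,7)=1. So valid k = 2, 6.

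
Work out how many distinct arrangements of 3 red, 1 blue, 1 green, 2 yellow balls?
Multinomial: 7!/(3! × 1! × 1! × 2!) = 420.
Final answer: 420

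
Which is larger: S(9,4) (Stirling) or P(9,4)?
S(9,4)

Explanation: S(9,4) = 4·S(8,4) + S(8,3) = 4·1,701 + 966 = 7,770; P(9,4) = 3,024.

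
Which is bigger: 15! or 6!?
15!

Reasoning: 15!=1,307,674,368,000, 6!=720. 15! > 6!.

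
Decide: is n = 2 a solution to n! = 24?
No

Explanation: 2! = 2·1! = 2·1 = 2, which does not equal 24.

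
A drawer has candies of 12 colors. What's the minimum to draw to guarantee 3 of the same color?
25

Explanation: Worst case: 2 of each = 24. One more: 25.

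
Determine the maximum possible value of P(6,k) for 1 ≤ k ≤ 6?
720

P(6,k) increases in k, so maximum at k = 6: 6! = 720.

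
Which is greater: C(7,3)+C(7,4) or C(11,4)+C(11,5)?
First=70, Second=792.

Answer: C(11,4)+C(11,5)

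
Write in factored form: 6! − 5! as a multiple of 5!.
5 × 5! = 600

Solution: 6! − 5! = 6·5! − 5! = (6 − 1)·5! = 5 × 5! = 600.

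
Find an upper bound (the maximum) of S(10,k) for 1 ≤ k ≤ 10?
42,525
Row S(10,k) for k = 1..10 (via S(n,k) = k·S(n−1,k) + S(n−1,k−1)): 1, 511, 9,330, 34,105, 42,525, 22,827, 5,880, 750, 45, 1. The row is unimodal; maximum at k = 5: 42,525.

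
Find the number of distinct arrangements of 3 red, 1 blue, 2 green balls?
60

Explanation: Multinomial: 6!/(3! × 1! × 2!) = 60.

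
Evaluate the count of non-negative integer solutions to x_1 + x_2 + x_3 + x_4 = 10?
C(10+4-1, 4-1) = 286.
Final answer: 286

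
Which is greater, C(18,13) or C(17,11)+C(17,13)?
C(18,13)=8,568; C(17,11)+C(17,13)=12,376+2,380=14,756.

Answer: C(17,11)+C(17,13)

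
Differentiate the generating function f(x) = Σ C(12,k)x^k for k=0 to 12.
Σ k·C(12,k)x^(k-1) for k=1 to 12

Term-by-term differentiation gives Σ k·C(12,k)x^{k-1} for k=1 to 12.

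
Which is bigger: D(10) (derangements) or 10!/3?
D(10)

Reasoning: D(10) = (10-1)·[D(9) + D(8)] = 9·[133,496 + 14,833] = 1,334,961; 10!/3 = 3,628,800/3 = 1,209,600.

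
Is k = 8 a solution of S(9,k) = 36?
Yes

Reasoning: S(9,8) = 8·S(8,8) + S(8,7) = 8·1 + 28 = 36, which equals 36.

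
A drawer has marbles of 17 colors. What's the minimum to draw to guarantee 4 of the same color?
Worst case: 3 of each = 51. One more: 52.

Answer: 52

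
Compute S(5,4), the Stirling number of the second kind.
10

Solution: Using the Stirling recurrence: S(n,k) = k·S(n-1,k) + S(n-1,k-1)
S(5,4) = 4·S(4,4) + S(4,3)
         = 4·1 + 6
         = 4 + 6
         = 10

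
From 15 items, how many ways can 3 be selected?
455

Working:
C(15,3) = 15! / (3! × (15-3)!)
         = 15! / (3! × 12!)
         = 455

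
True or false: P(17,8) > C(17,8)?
P(17,8) = 980,179,200 and C(17,8) = 24,310; P(n,r) = r! × C(n,r) so P > C whenever r ≥ 2.

Answer: True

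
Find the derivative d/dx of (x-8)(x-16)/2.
(2x - 24)/2
d/dx[(x-8)(x-16)] = (x-16) + (x-8) = 2x - 24. Dividing by 2 gives (2x - 24)/2.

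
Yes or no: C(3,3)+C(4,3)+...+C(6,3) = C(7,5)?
Hockey stick identity gives Σ = C(7,4) = 35; RHS C(7,5) = 21.
Final answer: No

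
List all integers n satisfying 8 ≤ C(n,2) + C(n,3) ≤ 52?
4, 5, 6

C(3,2)+C(3,3)=4; C(4,2)+C(4,3)=10; C(5,2)+C(5,3)=20; C(6,2)+C(6,3)=35; C(7,2)+C(7,3)=56. So valid n = 4, 5, 6.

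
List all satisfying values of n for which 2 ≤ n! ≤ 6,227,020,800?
2, 3, 4, 5, 6, 7, 8, 9, 10, 11, 12, 13

n! is strictly increasing; 2! = 2 and 13! = 6,227,020,800, so valid n = 2, 3, 4, 5, 6, 7, 8, 9, 10, 11, 12, 13.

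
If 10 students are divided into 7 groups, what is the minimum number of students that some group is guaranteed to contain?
2

Reasoning: Pigeonhole: ⌈10/7⌉ = 2.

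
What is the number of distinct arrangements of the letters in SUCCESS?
420

Word has 7 letters (S=3, U=1, C=2, E=1). Arrangements: 7!/Π(k!) = 420.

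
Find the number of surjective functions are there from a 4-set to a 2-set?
14

Working:
Onto functions = 2! × S(4,2)
First compute S(4,2) via recurrence:
Using the Stirling recurrence: S(n,k) = k·S(n-1,k) + S(n-1,k-1)
S(4,2) = 2·S(3,2) + S(3,1)
         = 2·3 + 1
         = 6 + 1
         = 7
Then: 2 × 7 = 14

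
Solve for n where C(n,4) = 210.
10

Working:
C(n,4) = n(n−1)(n−2)(n−3)/4! is increasing in n, and n(n−1)(n−2)(n−3) = 4!·210 = 5,040 ≈ (n−1.5)^4 gives n ≈ 9.9. Check: C(8,4) = 70, C(9,4) = 126, C(10,4) = 210 ✓. So n = 10.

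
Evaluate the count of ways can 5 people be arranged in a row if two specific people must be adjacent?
48

Reasoning: Treat pair as unit: (5-1)! arrangements × 2 internal orders = 48.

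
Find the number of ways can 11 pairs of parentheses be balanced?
58,786

Using the Catalan number formula: C_n = C(2n, n) / (n+1)
C_11 = C(22, 11) / (11+1)
     = 705432 / 12
     = 58,786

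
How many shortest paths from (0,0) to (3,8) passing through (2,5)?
84
To (2,5): C(7,2)=21. From there: C(4,1)=4. Total: 84.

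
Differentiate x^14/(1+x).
Quotient rule: [14x^{13}(1+x) - x^14]/(1+x)².
Final answer: (14x^13(1+x) - x^14)/(1+x)²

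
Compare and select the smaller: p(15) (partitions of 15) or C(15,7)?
p(15)
Pentagonal recurrence p(n) = p(n−1) + p(n−2) − p(n−5) − p(n−7) + …: p(15) = p(14) + p(13) − p(10) − p(8) + p(3) + p(0) = 135 + 101 − 42 − 22 + 3 + 1 = 176; C(15,7) = 6,435.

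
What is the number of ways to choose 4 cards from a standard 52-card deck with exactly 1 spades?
13 spades and 39 non-spades: C(13,1) × C(39,3) = 13 × 9139 = 118,807.
Final answer: 118,807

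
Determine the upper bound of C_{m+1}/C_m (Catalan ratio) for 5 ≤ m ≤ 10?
C_{m+1}/C_m = 2(2m+1)/(m+2), which increases with m. Maximum at m = 10: 2·21/12 = 7/2.
Final answer: 7/2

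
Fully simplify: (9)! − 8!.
322,560

Working:
(9)! − 8! = (9)·8! − 8! = (9−1)·8! = 8·8! = 322,560.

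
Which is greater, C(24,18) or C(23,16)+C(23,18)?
C(23,16)+C(23,18)

Working:
C(24,18)=134,596; C(23,16)+C(23,18)=245,157+33,649=278,806.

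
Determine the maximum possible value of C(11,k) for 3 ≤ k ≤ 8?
C(11,k) is maximised at the centre of the row: C(11,5) = 462.

Answer: 462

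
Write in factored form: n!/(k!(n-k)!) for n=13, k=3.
This is the binomial coefficient C(13,3) = 286.

Answer: C(13,3) = 286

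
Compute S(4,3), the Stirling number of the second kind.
6

Using the Stirling recurrence: S(n,k) = k·S(n-1,k) + S(n-1,k-1)
S(4,3) = 3·S(3,3) + S(3,2)
         = 3·1 + 3
         = 3 + 3
         = 6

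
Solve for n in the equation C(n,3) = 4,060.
30

Explanation: C(n,3) = n(n−1)(n−2)/3! is increasing in n, and n(n−1)(n−2) = 3!·4,060 = 24,360 ≈ (n−1)^3 gives n ≈ 30.0. Check: C(28,3) = 3,276, C(29,3) = 3,654, C(30,3) = 4,060 ✓. So n = 30.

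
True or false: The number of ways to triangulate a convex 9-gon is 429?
True

Triangulations of a convex 9-gon are counted by the Catalan number C_7: C_7 = C(14,7)/(7+1) = 3,432/8 = 429.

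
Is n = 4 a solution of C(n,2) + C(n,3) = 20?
C(4,2) + C(4,3) = 6 + 4 = 10, which does not equal 20.
Final answer: No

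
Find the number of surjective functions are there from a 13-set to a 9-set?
Onto functions = 9! × S(13,9)
First compute S(13,9) via recurrence:
Using the Stirling recurrence: S(n,k) = k·S(n-1,k) + S(n-1,k-1)
S(13,9) = 9·S(12,9) + S(12,8)
         = 9·22275 + 159027
         = 200475 + 159027
         = 359,502
Then: 362880 × 359502 = 130,456,085,760
Final answer: 130,456,085,760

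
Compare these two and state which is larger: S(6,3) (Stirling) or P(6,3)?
P(6,3)

Solution: S(6,3) = 3·S(5,3) + S(5,2) = 3·25 + 15 = 90; P(6,3) = 120.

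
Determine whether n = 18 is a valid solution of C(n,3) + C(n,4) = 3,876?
Yes

Working:
C(18,3) + C(18,4) = 816 + 3,060 = 3,876, which equals 3,876.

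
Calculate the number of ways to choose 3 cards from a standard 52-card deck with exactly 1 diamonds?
9,633

Explanation: 13 diamonds and 39 non-diamonds: C(13,1) × C(39,2) = 13 × 741 = 9,633.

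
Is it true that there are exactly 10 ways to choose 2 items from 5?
True
C(5,2) = 10.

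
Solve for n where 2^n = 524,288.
524,288 = 1,024 × 512 = 2^10 × 2^9 = 2^19, so n = 19.
Final answer: 19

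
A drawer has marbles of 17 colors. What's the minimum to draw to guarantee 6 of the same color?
86

Worst case: 5 of each = 85. One more: 86.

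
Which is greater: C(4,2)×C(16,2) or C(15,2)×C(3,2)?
C(4,2)×C(16,2)

C(4,2)×C(16,2)=720, C(15,2)×C(3,2)=315.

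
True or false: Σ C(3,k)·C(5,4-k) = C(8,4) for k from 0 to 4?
True

Working:
Vandermonde's identity gives C(8,4) = 70; RHS C(8,4) = 70.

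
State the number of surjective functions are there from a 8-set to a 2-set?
254
Onto functions = 2! × S(8,2)
First compute S(8,2) via recurrence:
Using the Stirling recurrence: S(n,k) = k·S(n-1,k) + S(n-1,k-1)
S(8,2) = 2·S(7,2) + S(7,1)
         = 2·63 + 1
         = 126 + 1
         = 127
Then: 2 × 127 = 254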